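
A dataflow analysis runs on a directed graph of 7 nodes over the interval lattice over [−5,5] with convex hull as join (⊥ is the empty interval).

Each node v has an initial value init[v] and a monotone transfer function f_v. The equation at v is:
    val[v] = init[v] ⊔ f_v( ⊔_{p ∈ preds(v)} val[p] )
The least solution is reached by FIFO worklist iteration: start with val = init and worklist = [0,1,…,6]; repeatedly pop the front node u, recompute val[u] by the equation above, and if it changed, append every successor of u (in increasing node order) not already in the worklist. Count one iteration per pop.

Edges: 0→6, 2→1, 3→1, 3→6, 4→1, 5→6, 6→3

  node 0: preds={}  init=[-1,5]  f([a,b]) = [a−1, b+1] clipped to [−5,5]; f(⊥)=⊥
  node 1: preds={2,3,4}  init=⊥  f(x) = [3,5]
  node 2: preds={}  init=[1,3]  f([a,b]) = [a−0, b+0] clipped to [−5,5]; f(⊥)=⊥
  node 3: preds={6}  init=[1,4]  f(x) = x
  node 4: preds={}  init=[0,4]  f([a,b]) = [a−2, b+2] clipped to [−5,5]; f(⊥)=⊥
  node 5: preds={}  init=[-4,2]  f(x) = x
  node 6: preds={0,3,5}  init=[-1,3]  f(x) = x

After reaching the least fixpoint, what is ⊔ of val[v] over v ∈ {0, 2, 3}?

[-4,5]

Worklist (11 pops):
  #1 pop 0: in=⊥ → [-1,5] (no change)
  #2 pop 1: in=[0,4] → [3,5] (was ⊥); enqueue []
  #3 pop 2: in=⊥ → [1,3] (no change)
  #4 pop 3: in=[-1,3] → [-1,4] (was [1,4]); enqueue [1]
  #5 pop 4: in=⊥ → [0,4] (no change)
  #6 pop 5: in=⊥ → [-4,2] (no change)
  #7 pop 6: in=[-4,5] → [-4,5] (was [-1,3]); enqueue [3]
  #8 pop 1: in=[-1,4] → [3,5] (no change)
  #9 pop 3: in=[-4,5] → [-4,5] (was [-1,4]); enqueue [1,6]
  #10 pop 1: in=[-4,5] → [3,5] (no change)
  #11 pop 6: in=[-4,5] → [-4,5] (no change)

Fixpoint:
  val[0] = [-1,5]
  val[1] = [3,5]
  val[2] = [1,3]
  val[3] = [-4,5]
  val[4] = [0,4]
  val[5] = [-4,2]
  val[6] = [-4,5]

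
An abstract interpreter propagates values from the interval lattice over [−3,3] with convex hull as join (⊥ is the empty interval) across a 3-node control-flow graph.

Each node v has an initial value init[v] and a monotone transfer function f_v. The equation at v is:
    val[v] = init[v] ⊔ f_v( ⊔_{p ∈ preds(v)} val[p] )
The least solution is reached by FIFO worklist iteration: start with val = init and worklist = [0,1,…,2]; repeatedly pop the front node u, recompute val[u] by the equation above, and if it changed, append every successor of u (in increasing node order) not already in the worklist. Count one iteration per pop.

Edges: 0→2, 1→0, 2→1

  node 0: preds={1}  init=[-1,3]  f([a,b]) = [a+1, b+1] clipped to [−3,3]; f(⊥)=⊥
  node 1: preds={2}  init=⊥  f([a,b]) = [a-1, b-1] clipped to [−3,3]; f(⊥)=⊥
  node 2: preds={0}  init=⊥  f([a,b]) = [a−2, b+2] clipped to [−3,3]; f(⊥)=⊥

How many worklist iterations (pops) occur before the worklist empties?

Worklist (6 pops):
  #1 pop 0: in=⊥ → [-1,3] (no change)
  #2 pop 1: in=⊥ → ⊥ (no change)
  #3 pop 2: in=[-1,3] → [-3,3] (was ⊥); enqueue [1]
  #4 pop 1: in=[-3,3] → [-3,2] (was ⊥); enqueue [0]
  #5 pop 0: in=[-3,2] → [-2,3] (was [-1,3]); enqueue [2]
  #6 pop 2: in=[-2,3] → [-3,3] (no change)

Fixpoint:
  val[0] = [-2,3]
  val[1] = [-3,2]
  val[2] = [-3,3]

6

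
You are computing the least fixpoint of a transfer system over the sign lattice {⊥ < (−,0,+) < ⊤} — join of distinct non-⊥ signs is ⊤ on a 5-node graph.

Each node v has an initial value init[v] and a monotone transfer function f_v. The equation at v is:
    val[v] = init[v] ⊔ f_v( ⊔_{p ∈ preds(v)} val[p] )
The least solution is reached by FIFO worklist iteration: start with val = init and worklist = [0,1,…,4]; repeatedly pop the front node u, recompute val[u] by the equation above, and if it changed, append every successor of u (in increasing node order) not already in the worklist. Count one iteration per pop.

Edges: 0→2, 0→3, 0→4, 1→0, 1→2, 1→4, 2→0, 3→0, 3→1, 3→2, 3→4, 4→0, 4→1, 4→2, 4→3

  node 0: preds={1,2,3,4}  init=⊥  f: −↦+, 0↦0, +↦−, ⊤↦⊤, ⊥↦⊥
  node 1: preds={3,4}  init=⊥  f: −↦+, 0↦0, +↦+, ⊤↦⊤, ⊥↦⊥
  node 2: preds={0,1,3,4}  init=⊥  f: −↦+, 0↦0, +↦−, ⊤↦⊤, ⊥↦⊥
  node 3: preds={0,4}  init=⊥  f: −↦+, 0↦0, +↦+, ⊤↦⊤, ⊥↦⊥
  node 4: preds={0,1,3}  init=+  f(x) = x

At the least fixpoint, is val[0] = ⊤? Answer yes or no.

Iteration log — 11 steps:
  step 1. node 0  ⊔preds=+  new=−  old=⊥  +wl: 
  step 2. node 1  ⊔preds=+  new=+  old=⊥  +wl: 0
  step 3. node 2  ⊔preds=⊤  new=⊤  old=⊥  +wl: 
  step 4. node 3  ⊔preds=⊤  new=⊤  old=⊥  +wl: 1,2
  step 5. node 4  ⊔preds=⊤  new=⊤  old=+  +wl: 3
  step 6. node 0  ⊔preds=⊤  new=⊤  old=−  +wl: 4
  step 7. node 1  ⊔preds=⊤  new=⊤  old=+  +wl: 0
  step 8. node 2  ⊔preds=⊤  new=⊤  stable
  step 9. node 3  ⊔preds=⊤  new=⊤  stable
  step 10. node 4  ⊔preds=⊤  new=⊤  stable
  step 11. node 0  ⊔preds=⊤  new=⊤  stable

Least fixpoint reached:
  node 0: ⊤
  node 1: ⊤
  node 2: ⊤
  node 3: ⊤
  node 4: ⊤

yes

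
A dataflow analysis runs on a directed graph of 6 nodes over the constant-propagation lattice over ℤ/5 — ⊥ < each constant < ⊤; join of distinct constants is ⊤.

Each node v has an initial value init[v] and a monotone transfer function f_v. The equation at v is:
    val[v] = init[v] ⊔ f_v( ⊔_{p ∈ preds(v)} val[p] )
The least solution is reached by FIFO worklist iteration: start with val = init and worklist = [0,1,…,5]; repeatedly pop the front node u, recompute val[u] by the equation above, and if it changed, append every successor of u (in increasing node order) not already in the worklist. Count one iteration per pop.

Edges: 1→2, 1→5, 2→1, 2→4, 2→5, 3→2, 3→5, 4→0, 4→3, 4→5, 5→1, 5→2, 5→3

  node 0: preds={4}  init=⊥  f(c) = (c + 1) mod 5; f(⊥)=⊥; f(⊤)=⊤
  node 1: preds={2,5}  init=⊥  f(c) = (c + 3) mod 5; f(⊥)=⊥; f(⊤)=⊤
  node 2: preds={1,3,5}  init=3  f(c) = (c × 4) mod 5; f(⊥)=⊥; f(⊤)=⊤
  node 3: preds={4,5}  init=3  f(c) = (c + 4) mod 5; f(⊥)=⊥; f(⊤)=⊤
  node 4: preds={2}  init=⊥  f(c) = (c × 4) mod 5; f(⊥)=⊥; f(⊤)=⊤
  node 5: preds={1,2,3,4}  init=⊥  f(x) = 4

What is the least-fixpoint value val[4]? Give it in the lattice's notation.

⊤

Trace (11 dequeues):
  [1] u=0 | in ⊥ | out ⊥ | ==
  [2] u=1 | in 3 | out 1 | prev ⊥ | push {}
  [3] u=2 | in ⊤ | out ⊤ | prev 3 | push {1}
  [4] u=3 | in ⊥ | out 3 | ==
  [5] u=4 | in ⊤ | out ⊤ | prev ⊥ | push {0,3}
  [6] u=5 | in ⊤ | out 4 | prev ⊥ | push {2}
  [7] u=1 | in ⊤ | out ⊤ | prev 1 | push {5}
  [8] u=0 | in ⊤ | out ⊤ | prev ⊥ | push {}
  [9] u=3 | in ⊤ | out ⊤ | prev 3 | push {}
  [10] u=2 | in ⊤ | out ⊤ | ==
  [11] u=5 | in ⊤ | out 4 | ==

Converged values:
  [0] ⊤
  [1] ⊤
  [2] ⊤
  [3] ⊤
  [4] ⊤
  [5] 4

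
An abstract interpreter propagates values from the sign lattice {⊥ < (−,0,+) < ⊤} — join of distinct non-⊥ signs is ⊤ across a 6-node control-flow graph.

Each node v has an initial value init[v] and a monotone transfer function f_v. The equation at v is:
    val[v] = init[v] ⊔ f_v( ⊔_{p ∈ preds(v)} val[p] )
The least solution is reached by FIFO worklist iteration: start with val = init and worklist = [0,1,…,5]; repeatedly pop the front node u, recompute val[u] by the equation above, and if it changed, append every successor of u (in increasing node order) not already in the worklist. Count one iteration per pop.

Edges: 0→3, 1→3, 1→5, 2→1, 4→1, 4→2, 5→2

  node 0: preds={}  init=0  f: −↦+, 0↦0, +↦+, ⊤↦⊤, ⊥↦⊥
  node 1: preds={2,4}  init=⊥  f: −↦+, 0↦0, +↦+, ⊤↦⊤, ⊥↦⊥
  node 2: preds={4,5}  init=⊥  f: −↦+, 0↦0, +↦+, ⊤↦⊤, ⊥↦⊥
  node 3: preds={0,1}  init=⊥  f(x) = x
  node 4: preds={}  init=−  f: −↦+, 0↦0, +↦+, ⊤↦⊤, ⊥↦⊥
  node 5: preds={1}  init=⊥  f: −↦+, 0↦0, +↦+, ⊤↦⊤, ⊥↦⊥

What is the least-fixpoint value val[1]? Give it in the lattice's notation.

Trace (12 dequeues):
  [1] u=0 | in ⊥ | out 0 | ==
  [2] u=1 | in − | out + | prev ⊥ | push {}
  [3] u=2 | in − | out + | prev ⊥ | push {1}
  [4] u=3 | in ⊤ | out ⊤ | prev ⊥ | push {}
  [5] u=4 | in ⊥ | out − | ==
  [6] u=5 | in + | out + | prev ⊥ | push {2}
  [7] u=1 | in ⊤ | out ⊤ | prev + | push {3,5}
  [8] u=2 | in ⊤ | out ⊤ | prev + | push {1}
  [9] u=3 | in ⊤ | out ⊤ | ==
  [10] u=5 | in ⊤ | out ⊤ | prev + | push {2}
  [11] u=1 | in ⊤ | out ⊤ | ==
  [12] u=2 | in ⊤ | out ⊤ | ==

Converged values:
  [0] 0
  [1] ⊤
  [2] ⊤
  [3] ⊤
  [4] −
  [5] ⊤

⊤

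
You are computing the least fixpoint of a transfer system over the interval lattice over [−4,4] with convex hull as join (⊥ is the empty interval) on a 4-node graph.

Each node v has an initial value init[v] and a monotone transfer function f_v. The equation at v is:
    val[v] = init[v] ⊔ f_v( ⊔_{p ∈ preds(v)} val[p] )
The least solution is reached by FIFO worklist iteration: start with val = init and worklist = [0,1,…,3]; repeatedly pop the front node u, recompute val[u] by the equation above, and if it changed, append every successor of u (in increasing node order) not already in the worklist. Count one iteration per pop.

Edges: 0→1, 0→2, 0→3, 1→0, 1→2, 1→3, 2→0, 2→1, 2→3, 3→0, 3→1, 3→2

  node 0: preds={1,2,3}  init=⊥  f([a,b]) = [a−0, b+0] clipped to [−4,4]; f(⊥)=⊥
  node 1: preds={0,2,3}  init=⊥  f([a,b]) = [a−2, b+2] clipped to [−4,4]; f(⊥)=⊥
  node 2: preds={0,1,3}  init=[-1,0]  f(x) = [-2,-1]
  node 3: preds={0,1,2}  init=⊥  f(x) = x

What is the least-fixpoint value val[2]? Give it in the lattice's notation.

[-2,0]

Worklist (12 pops):
  #1 pop 0: in=[-1,0] → [-1,0] (was ⊥); enqueue []
  #2 pop 1: in=[-1,0] → [-3,2] (was ⊥); enqueue [0]
  #3 pop 2: in=[-3,2] → [-2,0] (was [-1,0]); enqueue [1]
  #4 pop 3: in=[-3,2] → [-3,2] (was ⊥); enqueue [2]
  #5 pop 0: in=[-3,2] → [-3,2] (was [-1,0]); enqueue [3]
  #6 pop 1: in=[-3,2] → [-4,4] (was [-3,2]); enqueue [0]
  #7 pop 2: in=[-4,4] → [-2,0] (no change)
  #8 pop 3: in=[-4,4] → [-4,4] (was [-3,2]); enqueue [1,2]
  #9 pop 0: in=[-4,4] → [-4,4] (was [-3,2]); enqueue [3]
  #10 pop 1: in=[-4,4] → [-4,4] (no change)
  #11 pop 2: in=[-4,4] → [-2,0] (no change)
  #12 pop 3: in=[-4,4] → [-4,4] (no change)

Fixpoint:
  val[0] = [-4,4]
  val[1] = [-4,4]
  val[2] = [-2,0]
  val[3] = [-4,4]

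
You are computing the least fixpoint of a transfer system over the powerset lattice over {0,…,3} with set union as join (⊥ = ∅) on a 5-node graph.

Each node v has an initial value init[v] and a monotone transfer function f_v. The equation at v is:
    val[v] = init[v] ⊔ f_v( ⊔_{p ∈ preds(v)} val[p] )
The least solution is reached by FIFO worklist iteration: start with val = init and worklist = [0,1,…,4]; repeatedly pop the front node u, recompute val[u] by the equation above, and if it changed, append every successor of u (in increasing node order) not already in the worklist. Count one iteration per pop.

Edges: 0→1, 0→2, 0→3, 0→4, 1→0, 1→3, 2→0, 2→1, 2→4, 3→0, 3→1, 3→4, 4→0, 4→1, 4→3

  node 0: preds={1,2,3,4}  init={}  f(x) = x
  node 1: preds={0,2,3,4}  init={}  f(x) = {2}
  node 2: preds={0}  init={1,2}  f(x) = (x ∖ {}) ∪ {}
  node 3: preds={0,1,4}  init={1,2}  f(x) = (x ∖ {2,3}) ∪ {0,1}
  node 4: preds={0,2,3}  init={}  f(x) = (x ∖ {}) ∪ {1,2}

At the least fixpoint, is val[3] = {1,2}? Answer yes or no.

no

Trace (12 dequeues):
  [1] u=0 | in {1,2} | out {1,2} | prev {} | push {}
  [2] u=1 | in {1,2} | out {2} | prev {} | push {0}
  [3] u=2 | in {1,2} | out {1,2} | ==
  [4] u=3 | in {1,2} | out {0,1,2} | prev {1,2} | push {1}
  [5] u=4 | in {0,1,2} | out {0,1,2} | prev {} | push {3}
  [6] u=0 | in {0,1,2} | out {0,1,2} | prev {1,2} | push {2,4}
  [7] u=1 | in {0,1,2} | out {2} | ==
  [8] u=3 | in {0,1,2} | out {0,1,2} | ==
  [9] u=2 | in {0,1,2} | out {0,1,2} | prev {1,2} | push {0,1}
  [10] u=4 | in {0,1,2} | out {0,1,2} | ==
  [11] u=0 | in {0,1,2} | out {0,1,2} | ==
  [12] u=1 | in {0,1,2} | out {2} | ==

Converged values:
  [0] {0,1,2}
  [1] {2}
  [2] {0,1,2}
  [3] {0,1,2}
  [4] {0,1,2}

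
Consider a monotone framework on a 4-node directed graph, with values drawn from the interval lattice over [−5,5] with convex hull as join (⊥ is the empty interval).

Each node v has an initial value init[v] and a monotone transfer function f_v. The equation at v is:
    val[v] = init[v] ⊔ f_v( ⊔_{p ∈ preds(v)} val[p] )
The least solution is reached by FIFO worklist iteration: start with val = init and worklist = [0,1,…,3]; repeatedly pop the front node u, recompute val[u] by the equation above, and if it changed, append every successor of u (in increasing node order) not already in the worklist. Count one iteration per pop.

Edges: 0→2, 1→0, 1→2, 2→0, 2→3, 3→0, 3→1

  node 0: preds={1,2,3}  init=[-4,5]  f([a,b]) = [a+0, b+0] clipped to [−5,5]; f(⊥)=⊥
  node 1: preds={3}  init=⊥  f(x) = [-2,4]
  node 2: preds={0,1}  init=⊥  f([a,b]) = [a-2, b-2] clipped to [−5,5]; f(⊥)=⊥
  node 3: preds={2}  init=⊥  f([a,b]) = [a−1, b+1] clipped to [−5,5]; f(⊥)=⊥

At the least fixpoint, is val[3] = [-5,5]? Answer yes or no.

no

Trace (7 dequeues):
  [1] u=0 | in ⊥ | out [-4,5] | ==
  [2] u=1 | in ⊥ | out [-2,4] | prev ⊥ | push {0}
  [3] u=2 | in [-4,5] | out [-5,3] | prev ⊥ | push {}
  [4] u=3 | in [-5,3] | out [-5,4] | prev ⊥ | push {1}
  [5] u=0 | in [-5,4] | out [-5,5] | prev [-4,5] | push {2}
  [6] u=1 | in [-5,4] | out [-2,4] | ==
  [7] u=2 | in [-5,5] | out [-5,3] | ==

Converged values:
  [0] [-5,5]
  [1] [-2,4]
  [2] [-5,3]
  [3] [-5,4]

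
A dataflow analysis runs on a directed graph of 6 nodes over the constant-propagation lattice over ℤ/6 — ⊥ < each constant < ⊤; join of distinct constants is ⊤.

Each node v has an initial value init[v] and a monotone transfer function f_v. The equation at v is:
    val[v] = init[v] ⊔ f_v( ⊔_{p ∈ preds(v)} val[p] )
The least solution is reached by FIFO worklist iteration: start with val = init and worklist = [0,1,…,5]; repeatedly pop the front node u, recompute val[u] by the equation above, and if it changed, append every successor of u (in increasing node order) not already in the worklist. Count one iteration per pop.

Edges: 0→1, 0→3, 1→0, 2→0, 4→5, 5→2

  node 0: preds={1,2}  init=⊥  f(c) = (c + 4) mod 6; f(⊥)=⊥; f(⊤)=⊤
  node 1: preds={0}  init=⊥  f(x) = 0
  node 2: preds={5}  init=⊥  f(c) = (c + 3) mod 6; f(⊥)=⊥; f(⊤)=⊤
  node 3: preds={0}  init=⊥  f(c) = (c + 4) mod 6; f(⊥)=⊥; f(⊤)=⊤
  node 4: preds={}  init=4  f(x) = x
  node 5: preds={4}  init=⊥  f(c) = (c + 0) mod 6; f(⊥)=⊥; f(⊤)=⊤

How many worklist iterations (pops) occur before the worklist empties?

13

Worklist (13 pops):
  #1 pop 0: in=⊥ → ⊥ (no change)
  #2 pop 1: in=⊥ → 0 (was ⊥); enqueue [0]
  #3 pop 2: in=⊥ → ⊥ (no change)
  #4 pop 3: in=⊥ → ⊥ (no change)
  #5 pop 4: in=⊥ → 4 (no change)
  #6 pop 5: in=4 → 4 (was ⊥); enqueue [2]
  #7 pop 0: in=0 → 4 (was ⊥); enqueue [1,3]
  #8 pop 2: in=4 → 1 (was ⊥); enqueue [0]
  #9 pop 1: in=4 → 0 (no change)
  #10 pop 3: in=4 → 2 (was ⊥); enqueue []
  #11 pop 0: in=⊤ → ⊤ (was 4); enqueue [1,3]
  #12 pop 1: in=⊤ → 0 (no change)
  #13 pop 3: in=⊤ → ⊤ (was 2); enqueue []

Fixpoint:
  val[0] = ⊤
  val[1] = 0
  val[2] = 1
  val[3] = ⊤
  val[4] = 4
  val[5] = 4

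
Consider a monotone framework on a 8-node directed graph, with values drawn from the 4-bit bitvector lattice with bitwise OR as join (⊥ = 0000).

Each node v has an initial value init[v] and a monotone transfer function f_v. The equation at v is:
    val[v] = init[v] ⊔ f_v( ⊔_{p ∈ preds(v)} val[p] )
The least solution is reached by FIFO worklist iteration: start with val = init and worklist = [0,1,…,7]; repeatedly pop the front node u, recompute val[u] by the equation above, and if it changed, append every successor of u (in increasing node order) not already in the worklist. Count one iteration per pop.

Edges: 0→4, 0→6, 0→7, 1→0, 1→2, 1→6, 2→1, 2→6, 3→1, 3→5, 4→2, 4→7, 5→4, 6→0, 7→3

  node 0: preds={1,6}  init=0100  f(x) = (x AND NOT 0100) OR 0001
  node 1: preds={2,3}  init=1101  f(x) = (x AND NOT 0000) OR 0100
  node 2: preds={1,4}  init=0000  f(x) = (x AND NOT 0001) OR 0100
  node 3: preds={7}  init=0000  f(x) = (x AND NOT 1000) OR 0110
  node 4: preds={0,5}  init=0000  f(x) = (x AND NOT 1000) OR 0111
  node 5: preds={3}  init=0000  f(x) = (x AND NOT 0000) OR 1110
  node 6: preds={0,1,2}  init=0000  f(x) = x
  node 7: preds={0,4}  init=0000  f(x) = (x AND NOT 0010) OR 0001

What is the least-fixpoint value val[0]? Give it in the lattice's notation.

1111

Worklist (20 pops):
  #1 pop 0: in=1101 → 1101 (was 0100); enqueue []
  #2 pop 1: in=0000 → 1101 (no change)
  #3 pop 2: in=1101 → 1100 (was 0000); enqueue [1]
  #4 pop 3: in=0000 → 0110 (was 0000); enqueue []
  #5 pop 4: in=1101 → 0111 (was 0000); enqueue [2]
  #6 pop 5: in=0110 → 1110 (was 0000); enqueue [4]
  #7 pop 6: in=1101 → 1101 (was 0000); enqueue [0]
  #8 pop 7: in=1111 → 1101 (was 0000); enqueue [3]
  #9 pop 1: in=1110 → 1111 (was 1101); enqueue [6]
  #10 pop 2: in=1111 → 1110 (was 1100); enqueue [1]
  #11 pop 4: in=1111 → 0111 (no change)
  #12 pop 0: in=1111 → 1111 (was 1101); enqueue [4,7]
  #13 pop 3: in=1101 → 0111 (was 0110); enqueue [5]
  #14 pop 6: in=1111 → 1111 (was 1101); enqueue [0]
  #15 pop 1: in=1111 → 1111 (no change)
  #16 pop 4: in=1111 → 0111 (no change)
  #17 pop 7: in=1111 → 1101 (no change)
  #18 pop 5: in=0111 → 1111 (was 1110); enqueue [4]
  #19 pop 0: in=1111 → 1111 (no change)
  #20 pop 4: in=1111 → 0111 (no change)

Fixpoint:
  val[0] = 1111
  val[1] = 1111
  val[2] = 1110
  val[3] = 0111
  val[4] = 0111
  val[5] = 1111
  val[6] = 1111
  val[7] = 1101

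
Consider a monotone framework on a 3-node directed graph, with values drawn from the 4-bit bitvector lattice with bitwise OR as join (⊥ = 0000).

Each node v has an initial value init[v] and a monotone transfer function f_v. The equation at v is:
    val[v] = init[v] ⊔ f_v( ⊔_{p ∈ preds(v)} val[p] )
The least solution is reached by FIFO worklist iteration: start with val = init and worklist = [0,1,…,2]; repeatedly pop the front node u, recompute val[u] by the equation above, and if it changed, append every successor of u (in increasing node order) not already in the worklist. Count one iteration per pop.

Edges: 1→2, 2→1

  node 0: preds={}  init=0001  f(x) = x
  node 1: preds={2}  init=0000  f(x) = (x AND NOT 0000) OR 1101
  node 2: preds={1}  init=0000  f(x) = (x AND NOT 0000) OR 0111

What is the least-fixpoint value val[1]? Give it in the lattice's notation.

Iteration log — 5 steps:
  step 1. node 0  ⊔preds=0000  new=0001  stable
  step 2. node 1  ⊔preds=0000  new=1101  old=0000  +wl: 
  step 3. node 2  ⊔preds=1101  new=1111  old=0000  +wl: 1
  step 4. node 1  ⊔preds=1111  new=1111  old=1101  +wl: 2
  step 5. node 2  ⊔preds=1111  new=1111  stable

Least fixpoint reached:
  node 0: 0001
  node 1: 1111
  node 2: 1111

1111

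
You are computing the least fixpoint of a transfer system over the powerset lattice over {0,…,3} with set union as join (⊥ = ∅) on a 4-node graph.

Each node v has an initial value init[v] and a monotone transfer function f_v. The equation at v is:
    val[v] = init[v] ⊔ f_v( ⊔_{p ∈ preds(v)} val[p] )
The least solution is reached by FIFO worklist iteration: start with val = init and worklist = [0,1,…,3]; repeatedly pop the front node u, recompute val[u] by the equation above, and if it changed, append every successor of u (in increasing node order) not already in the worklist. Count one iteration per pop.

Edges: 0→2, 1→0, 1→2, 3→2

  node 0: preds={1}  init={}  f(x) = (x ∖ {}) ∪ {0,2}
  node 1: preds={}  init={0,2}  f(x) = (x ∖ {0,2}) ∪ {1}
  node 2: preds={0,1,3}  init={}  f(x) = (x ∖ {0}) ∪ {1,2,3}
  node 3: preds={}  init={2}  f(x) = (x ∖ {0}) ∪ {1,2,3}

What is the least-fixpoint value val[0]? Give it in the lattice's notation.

{0,1,2}

Worklist (6 pops):
  #1 pop 0: in={0,2} → {0,2} (was {}); enqueue []
  #2 pop 1: in={} → {0,1,2} (was {0,2}); enqueue [0]
  #3 pop 2: in={0,1,2} → {1,2,3} (was {}); enqueue []
  #4 pop 3: in={} → {1,2,3} (was {2}); enqueue [2]
  #5 pop 0: in={0,1,2} → {0,1,2} (was {0,2}); enqueue []
  #6 pop 2: in={0,1,2,3} → {1,2,3} (no change)

Fixpoint:
  val[0] = {0,1,2}
  val[1] = {0,1,2}
  val[2] = {1,2,3}
  val[3] = {1,2,3}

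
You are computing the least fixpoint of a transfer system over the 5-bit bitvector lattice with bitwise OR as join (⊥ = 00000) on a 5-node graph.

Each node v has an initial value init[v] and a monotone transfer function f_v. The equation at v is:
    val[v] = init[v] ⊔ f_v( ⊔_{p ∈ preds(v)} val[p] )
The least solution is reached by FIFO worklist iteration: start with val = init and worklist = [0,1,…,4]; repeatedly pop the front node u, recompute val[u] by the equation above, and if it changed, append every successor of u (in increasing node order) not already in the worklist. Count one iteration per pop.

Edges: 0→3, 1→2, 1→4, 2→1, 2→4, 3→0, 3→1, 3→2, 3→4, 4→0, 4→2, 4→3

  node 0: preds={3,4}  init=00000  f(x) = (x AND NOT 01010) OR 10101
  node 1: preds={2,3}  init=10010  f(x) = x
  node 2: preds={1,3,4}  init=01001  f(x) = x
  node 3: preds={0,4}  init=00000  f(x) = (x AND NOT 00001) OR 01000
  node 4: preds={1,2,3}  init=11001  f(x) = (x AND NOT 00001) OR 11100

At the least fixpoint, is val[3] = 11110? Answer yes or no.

yes

Worklist (13 pops):
  #1 pop 0: in=11001 → 10101 (was 00000); enqueue []
  #2 pop 1: in=01001 → 11011 (was 10010); enqueue []
  #3 pop 2: in=11011 → 11011 (was 01001); enqueue [1]
  #4 pop 3: in=11101 → 11100 (was 00000); enqueue [0,2]
  #5 pop 4: in=11111 → 11111 (was 11001); enqueue [3]
  #6 pop 1: in=11111 → 11111 (was 11011); enqueue [4]
  #7 pop 0: in=11111 → 10101 (no change)
  #8 pop 2: in=11111 → 11111 (was 11011); enqueue [1]
  #9 pop 3: in=11111 → 11110 (was 11100); enqueue [0,2]
  #10 pop 4: in=11111 → 11111 (no change)
  #11 pop 1: in=11111 → 11111 (no change)
  #12 pop 0: in=11111 → 10101 (no change)
  #13 pop 2: in=11111 → 11111 (no change)

Fixpoint:
  val[0] = 10101
  val[1] = 11111
  val[2] = 11111
  val[3] = 11110
  val[4] = 11111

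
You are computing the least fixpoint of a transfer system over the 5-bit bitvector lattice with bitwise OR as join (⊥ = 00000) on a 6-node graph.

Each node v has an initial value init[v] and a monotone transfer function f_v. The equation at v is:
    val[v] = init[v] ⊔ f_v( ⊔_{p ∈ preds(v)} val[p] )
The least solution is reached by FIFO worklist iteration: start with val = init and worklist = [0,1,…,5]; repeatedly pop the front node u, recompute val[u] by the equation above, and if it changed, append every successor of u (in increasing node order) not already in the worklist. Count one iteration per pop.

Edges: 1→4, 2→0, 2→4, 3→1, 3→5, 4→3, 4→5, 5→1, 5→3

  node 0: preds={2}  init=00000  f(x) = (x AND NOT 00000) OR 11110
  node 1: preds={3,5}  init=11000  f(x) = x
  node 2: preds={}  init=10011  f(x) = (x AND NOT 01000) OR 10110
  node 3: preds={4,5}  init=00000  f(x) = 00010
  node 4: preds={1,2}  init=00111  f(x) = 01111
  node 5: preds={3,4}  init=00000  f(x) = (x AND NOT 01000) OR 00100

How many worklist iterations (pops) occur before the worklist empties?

10

Trace (10 dequeues):
  [1] u=0 | in 10011 | out 11111 | prev 00000 | push {}
  [2] u=1 | in 00000 | out 11000 | ==
  [3] u=2 | in 00000 | out 10111 | prev 10011 | push {0}
  [4] u=3 | in 00111 | out 00010 | prev 00000 | push {1}
  [5] u=4 | in 11111 | out 01111 | prev 00111 | push {3}
  [6] u=5 | in 01111 | out 00111 | prev 00000 | push {}
  [7] u=0 | in 10111 | out 11111 | ==
  [8] u=1 | in 00111 | out 11111 | prev 11000 | push {4}
  [9] u=3 | in 01111 | out 00010 | ==
  [10] u=4 | in 11111 | out 01111 | ==

Converged values:
  [0] 11111
  [1] 11111
  [2] 10111
  [3] 00010
  [4] 01111
  [5] 00111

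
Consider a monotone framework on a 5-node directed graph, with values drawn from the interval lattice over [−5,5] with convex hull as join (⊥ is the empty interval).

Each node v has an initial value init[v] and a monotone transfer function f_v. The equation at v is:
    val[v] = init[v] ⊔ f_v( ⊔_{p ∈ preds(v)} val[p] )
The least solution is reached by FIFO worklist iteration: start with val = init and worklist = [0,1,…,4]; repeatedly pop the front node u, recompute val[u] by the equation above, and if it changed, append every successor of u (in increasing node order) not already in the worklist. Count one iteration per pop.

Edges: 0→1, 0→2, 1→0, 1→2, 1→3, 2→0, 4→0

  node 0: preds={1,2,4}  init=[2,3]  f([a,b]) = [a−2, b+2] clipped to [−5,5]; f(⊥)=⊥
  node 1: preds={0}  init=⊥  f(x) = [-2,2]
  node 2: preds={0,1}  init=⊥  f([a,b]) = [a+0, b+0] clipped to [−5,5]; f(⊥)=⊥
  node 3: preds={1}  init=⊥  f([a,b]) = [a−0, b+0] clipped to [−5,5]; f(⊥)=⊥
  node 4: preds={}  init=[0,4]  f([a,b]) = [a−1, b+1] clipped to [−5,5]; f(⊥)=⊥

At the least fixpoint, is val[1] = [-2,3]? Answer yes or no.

Trace (12 dequeues):
  [1] u=0 | in [0,4] | out [-2,5] | prev [2,3] | push {}
  [2] u=1 | in [-2,5] | out [-2,2] | prev ⊥ | push {0}
  [3] u=2 | in [-2,5] | out [-2,5] | prev ⊥ | push {}
  [4] u=3 | in [-2,2] | out [-2,2] | prev ⊥ | push {}
  [5] u=4 | in ⊥ | out [0,4] | ==
  [6] u=0 | in [-2,5] | out [-4,5] | prev [-2,5] | push {1,2}
  [7] u=1 | in [-4,5] | out [-2,2] | ==
  [8] u=2 | in [-4,5] | out [-4,5] | prev [-2,5] | push {0}
  [9] u=0 | in [-4,5] | out [-5,5] | prev [-4,5] | push {1,2}
  [10] u=1 | in [-5,5] | out [-2,2] | ==
  [11] u=2 | in [-5,5] | out [-5,5] | prev [-4,5] | push {0}
  [12] u=0 | in [-5,5] | out [-5,5] | ==

Converged values:
  [0] [-5,5]
  [1] [-2,2]
  [2] [-5,5]
  [3] [-2,2]
  [4] [0,4]

no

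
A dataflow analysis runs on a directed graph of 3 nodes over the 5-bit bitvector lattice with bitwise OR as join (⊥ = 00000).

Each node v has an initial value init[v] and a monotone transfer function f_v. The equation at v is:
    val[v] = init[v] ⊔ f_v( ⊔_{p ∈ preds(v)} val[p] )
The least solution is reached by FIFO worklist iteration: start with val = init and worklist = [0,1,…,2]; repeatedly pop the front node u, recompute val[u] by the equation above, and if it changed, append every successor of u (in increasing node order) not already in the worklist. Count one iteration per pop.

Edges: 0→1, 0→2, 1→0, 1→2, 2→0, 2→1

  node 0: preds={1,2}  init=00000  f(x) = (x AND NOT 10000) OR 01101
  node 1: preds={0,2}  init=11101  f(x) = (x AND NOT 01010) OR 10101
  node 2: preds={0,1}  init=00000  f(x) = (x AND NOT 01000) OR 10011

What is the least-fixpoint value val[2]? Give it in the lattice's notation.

10111

Iteration log — 6 steps:
  step 1. node 0  ⊔preds=11101  new=01101  old=00000  +wl: 
  step 2. node 1  ⊔preds=01101  new=11101  stable
  step 3. node 2  ⊔preds=11101  new=10111  old=00000  +wl: 0,1
  step 4. node 0  ⊔preds=11111  new=01111  old=01101  +wl: 2
  step 5. node 1  ⊔preds=11111  new=11101  stable
  step 6. node 2  ⊔preds=11111  new=10111  stable

Least fixpoint reached:
  node 0: 01111
  node 1: 11101
  node 2: 10111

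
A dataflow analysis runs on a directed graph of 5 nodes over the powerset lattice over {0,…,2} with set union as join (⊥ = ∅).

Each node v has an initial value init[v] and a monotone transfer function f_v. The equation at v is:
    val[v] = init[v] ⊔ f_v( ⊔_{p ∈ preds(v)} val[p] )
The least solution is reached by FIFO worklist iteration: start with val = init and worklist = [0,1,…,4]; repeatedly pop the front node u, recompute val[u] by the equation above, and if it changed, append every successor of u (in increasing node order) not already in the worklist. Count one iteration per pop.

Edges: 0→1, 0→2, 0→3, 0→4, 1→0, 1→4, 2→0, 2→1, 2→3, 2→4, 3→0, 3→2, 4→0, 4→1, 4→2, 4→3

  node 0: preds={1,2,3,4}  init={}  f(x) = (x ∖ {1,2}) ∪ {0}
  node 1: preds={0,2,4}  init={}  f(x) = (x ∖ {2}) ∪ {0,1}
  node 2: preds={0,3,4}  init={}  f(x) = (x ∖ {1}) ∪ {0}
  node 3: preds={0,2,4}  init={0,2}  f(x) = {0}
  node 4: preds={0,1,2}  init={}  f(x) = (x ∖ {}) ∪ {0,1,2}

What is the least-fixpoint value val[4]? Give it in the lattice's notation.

{0,1,2}

Iteration log — 9 steps:
  step 1. node 0  ⊔preds={0,2}  new={0}  old={}  +wl: 
  step 2. node 1  ⊔preds={0}  new={0,1}  old={}  +wl: 0
  step 3. node 2  ⊔preds={0,2}  new={0,2}  old={}  +wl: 1
  step 4. node 3  ⊔preds={0,2}  new={0,2}  stable
  step 5. node 4  ⊔preds={0,1,2}  new={0,1,2}  old={}  +wl: 2,3
  step 6. node 0  ⊔preds={0,1,2}  new={0}  stable
  step 7. node 1  ⊔preds={0,1,2}  new={0,1}  stable
  step 8. node 2  ⊔preds={0,1,2}  new={0,2}  stable
  step 9. node 3  ⊔preds={0,1,2}  new={0,2}  stable

Least fixpoint reached:
  node 0: {0}
  node 1: {0,1}
  node 2: {0,2}
  node 3: {0,2}
  node 4: {0,1,2}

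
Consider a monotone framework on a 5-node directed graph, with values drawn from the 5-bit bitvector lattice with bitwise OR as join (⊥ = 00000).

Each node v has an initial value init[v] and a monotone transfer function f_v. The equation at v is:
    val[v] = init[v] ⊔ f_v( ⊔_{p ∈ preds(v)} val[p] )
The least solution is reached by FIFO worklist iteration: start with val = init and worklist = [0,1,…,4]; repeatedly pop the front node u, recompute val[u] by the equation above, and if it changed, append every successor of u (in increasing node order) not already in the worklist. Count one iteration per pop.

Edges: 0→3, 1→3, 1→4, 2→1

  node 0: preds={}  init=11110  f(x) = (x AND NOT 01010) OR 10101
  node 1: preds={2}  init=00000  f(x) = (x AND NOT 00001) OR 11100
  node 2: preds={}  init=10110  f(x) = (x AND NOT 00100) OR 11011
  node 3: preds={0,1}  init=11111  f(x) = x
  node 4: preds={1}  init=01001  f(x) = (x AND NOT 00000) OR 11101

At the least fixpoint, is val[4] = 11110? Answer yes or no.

no

Trace (6 dequeues):
  [1] u=0 | in 00000 | out 11111 | prev 11110 | push {}
  [2] u=1 | in 10110 | out 11110 | prev 00000 | push {}
  [3] u=2 | in 00000 | out 11111 | prev 10110 | push {1}
  [4] u=3 | in 11111 | out 11111 | ==
  [5] u=4 | in 11110 | out 11111 | prev 01001 | push {}
  [6] u=1 | in 11111 | out 11110 | ==

Converged values:
  [0] 11111
  [1] 11110
  [2] 11111
  [3] 11111
  [4] 11111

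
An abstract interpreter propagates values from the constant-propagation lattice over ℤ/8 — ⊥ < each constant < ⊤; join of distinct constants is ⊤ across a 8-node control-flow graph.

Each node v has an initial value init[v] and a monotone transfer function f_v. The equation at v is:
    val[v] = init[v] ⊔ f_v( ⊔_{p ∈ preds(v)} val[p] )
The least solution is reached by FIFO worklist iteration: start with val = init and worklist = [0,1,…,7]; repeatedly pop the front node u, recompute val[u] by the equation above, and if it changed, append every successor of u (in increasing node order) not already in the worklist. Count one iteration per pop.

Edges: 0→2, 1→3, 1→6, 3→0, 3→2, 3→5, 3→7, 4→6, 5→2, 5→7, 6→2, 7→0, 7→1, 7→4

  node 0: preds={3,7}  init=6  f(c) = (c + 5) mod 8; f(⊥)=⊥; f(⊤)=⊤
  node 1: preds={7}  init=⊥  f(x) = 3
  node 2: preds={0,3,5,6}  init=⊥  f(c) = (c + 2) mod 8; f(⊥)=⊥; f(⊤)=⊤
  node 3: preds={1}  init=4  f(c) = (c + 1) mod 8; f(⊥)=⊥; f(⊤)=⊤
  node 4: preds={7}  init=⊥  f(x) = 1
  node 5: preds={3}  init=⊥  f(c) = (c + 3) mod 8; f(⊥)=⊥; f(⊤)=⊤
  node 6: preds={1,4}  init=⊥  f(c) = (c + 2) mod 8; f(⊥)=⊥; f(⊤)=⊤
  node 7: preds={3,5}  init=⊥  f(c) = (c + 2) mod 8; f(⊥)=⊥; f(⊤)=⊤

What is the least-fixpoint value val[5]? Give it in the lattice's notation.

Trace (12 dequeues):
  [1] u=0 | in 4 | out ⊤ | prev 6 | push {}
  [2] u=1 | in ⊥ | out 3 | prev ⊥ | push {}
  [3] u=2 | in ⊤ | out ⊤ | prev ⊥ | push {}
  [4] u=3 | in 3 | out 4 | ==
  [5] u=4 | in ⊥ | out 1 | prev ⊥ | push {}
  [6] u=5 | in 4 | out 7 | prev ⊥ | push {2}
  [7] u=6 | in ⊤ | out ⊤ | prev ⊥ | push {}
  [8] u=7 | in ⊤ | out ⊤ | prev ⊥ | push {0,1,4}
  [9] u=2 | in ⊤ | out ⊤ | ==
  [10] u=0 | in ⊤ | out ⊤ | ==
  [11] u=1 | in ⊤ | out 3 | ==
  [12] u=4 | in ⊤ | out 1 | ==

Converged values:
  [0] ⊤
  [1] 3
  [2] ⊤
  [3] 4
  [4] 1
  [5] 7
  [6] ⊤
  [7] ⊤

7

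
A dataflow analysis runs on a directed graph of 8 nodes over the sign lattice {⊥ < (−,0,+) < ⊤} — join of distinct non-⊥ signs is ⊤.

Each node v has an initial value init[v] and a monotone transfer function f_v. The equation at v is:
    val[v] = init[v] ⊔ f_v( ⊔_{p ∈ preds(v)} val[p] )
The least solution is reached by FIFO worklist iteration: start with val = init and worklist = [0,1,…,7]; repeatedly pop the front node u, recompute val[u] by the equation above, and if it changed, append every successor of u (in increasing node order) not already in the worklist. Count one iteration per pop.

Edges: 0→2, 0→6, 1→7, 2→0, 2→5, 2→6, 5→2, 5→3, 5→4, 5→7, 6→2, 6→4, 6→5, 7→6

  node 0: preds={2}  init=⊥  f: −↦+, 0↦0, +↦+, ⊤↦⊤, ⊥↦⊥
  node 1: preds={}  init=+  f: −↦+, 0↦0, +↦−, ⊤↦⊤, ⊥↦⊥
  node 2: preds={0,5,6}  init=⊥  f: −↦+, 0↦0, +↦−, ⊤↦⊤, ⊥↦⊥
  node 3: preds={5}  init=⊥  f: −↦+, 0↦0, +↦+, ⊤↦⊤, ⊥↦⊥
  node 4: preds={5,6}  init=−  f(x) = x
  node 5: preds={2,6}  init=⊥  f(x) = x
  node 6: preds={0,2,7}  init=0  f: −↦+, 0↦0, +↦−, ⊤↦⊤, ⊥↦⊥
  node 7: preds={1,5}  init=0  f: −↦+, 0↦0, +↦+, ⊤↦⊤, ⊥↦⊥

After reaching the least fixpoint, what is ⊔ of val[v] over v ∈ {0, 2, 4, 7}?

Worklist (22 pops):
  #1 pop 0: in=⊥ → ⊥ (no change)
  #2 pop 1: in=⊥ → + (no change)
  #3 pop 2: in=0 → 0 (was ⊥); enqueue [0]
  #4 pop 3: in=⊥ → ⊥ (no change)
  #5 pop 4: in=0 → ⊤ (was −); enqueue []
  #6 pop 5: in=0 → 0 (was ⊥); enqueue [2,3,4]
  #7 pop 6: in=0 → 0 (no change)
  #8 pop 7: in=⊤ → ⊤ (was 0); enqueue [6]
  #9 pop 0: in=0 → 0 (was ⊥); enqueue []
  #10 pop 2: in=0 → 0 (no change)
  #11 pop 3: in=0 → 0 (was ⊥); enqueue []
  #12 pop 4: in=0 → ⊤ (no change)
  #13 pop 6: in=⊤ → ⊤ (was 0); enqueue [2,4,5]
  #14 pop 2: in=⊤ → ⊤ (was 0); enqueue [0,6]
  #15 pop 4: in=⊤ → ⊤ (no change)
  #16 pop 5: in=⊤ → ⊤ (was 0); enqueue [2,3,4,7]
  #17 pop 0: in=⊤ → ⊤ (was 0); enqueue []
  #18 pop 6: in=⊤ → ⊤ (no change)
  #19 pop 2: in=⊤ → ⊤ (no change)
  #20 pop 3: in=⊤ → ⊤ (was 0); enqueue []
  #21 pop 4: in=⊤ → ⊤ (no change)
  #22 pop 7: in=⊤ → ⊤ (no change)

Fixpoint:
  val[0] = ⊤
  val[1] = +
  val[2] = ⊤
  val[3] = ⊤
  val[4] = ⊤
  val[5] = ⊤
  val[6] = ⊤
  val[7] = ⊤

⊤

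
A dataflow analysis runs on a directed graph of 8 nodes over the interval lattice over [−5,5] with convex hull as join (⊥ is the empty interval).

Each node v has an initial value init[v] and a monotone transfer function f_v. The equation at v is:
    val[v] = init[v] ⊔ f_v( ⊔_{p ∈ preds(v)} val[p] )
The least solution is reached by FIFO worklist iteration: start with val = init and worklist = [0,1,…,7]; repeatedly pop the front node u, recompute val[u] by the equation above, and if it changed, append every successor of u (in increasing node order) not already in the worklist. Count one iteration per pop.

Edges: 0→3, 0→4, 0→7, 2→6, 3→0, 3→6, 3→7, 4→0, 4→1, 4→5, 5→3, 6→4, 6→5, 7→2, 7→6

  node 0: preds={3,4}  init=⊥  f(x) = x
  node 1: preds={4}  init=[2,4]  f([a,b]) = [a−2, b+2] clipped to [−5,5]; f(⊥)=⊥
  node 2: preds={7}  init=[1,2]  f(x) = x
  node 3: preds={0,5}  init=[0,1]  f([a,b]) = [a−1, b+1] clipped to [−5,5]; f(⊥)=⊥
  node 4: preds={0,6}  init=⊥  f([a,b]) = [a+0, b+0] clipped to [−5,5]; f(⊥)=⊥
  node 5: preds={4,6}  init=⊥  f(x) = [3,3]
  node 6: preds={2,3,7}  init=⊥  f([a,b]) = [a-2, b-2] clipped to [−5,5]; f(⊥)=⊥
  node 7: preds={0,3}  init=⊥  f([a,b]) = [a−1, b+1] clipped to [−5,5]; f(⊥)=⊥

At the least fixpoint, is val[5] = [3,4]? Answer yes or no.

Trace (38 dequeues):
  [1] u=0 | in [0,1] | out [0,1] | prev ⊥ | push {}
  [2] u=1 | in ⊥ | out [2,4] | ==
  [3] u=2 | in ⊥ | out [1,2] | ==
  [4] u=3 | in [0,1] | out [-1,2] | prev [0,1] | push {0}
  [5] u=4 | in [0,1] | out [0,1] | prev ⊥ | push {1}
  [6] u=5 | in [0,1] | out [3,3] | prev ⊥ | push {3}
  [7] u=6 | in [-1,2] | out [-3,0] | prev ⊥ | push {4,5}
  [8] u=7 | in [-1,2] | out [-2,3] | prev ⊥ | push {2,6}
  [9] u=0 | in [-1,2] | out [-1,2] | prev [0,1] | push {7}
  [10] u=1 | in [0,1] | out [-2,4] | prev [2,4] | push {}
  [11] u=3 | in [-1,3] | out [-2,4] | prev [-1,2] | push {0}
  [12] u=4 | in [-3,2] | out [-3,2] | prev [0,1] | push {1}
  [13] u=5 | in [-3,2] | out [3,3] | ==
  [14] u=2 | in [-2,3] | out [-2,3] | prev [1,2] | push {}
  [15] u=6 | in [-2,4] | out [-4,2] | prev [-3,0] | push {4,5}
  [16] u=7 | in [-2,4] | out [-3,5] | prev [-2,3] | push {2,6}
  [17] u=0 | in [-3,4] | out [-3,4] | prev [-1,2] | push {3,7}
  [18] u=1 | in [-3,2] | out [-5,4] | prev [-2,4] | push {}
  [19] u=4 | in [-4,4] | out [-4,4] | prev [-3,2] | push {0,1}
  [20] u=5 | in [-4,4] | out [3,3] | ==
  [21] u=2 | in [-3,5] | out [-3,5] | prev [-2,3] | push {}
  [22] u=6 | in [-3,5] | out [-5,3] | prev [-4,2] | push {4,5}
  [23] u=3 | in [-3,4] | out [-4,5] | prev [-2,4] | push {6}
  [24] u=7 | in [-4,5] | out [-5,5] | prev [-3,5] | push {2}
  [25] u=0 | in [-4,5] | out [-4,5] | prev [-3,4] | push {3,7}
  [26] u=1 | in [-4,4] | out [-5,5] | prev [-5,4] | push {}
  [27] u=4 | in [-5,5] | out [-5,5] | prev [-4,4] | push {0,1}
  [28] u=5 | in [-5,5] | out [3,3] | ==
  [29] u=6 | in [-5,5] | out [-5,3] | ==
  [30] u=2 | in [-5,5] | out [-5,5] | prev [-3,5] | push {6}
  [31] u=3 | in [-4,5] | out [-5,5] | prev [-4,5] | push {}
  [32] u=7 | in [-5,5] | out [-5,5] | ==
  [33] u=0 | in [-5,5] | out [-5,5] | prev [-4,5] | push {3,4,7}
  [34] u=1 | in [-5,5] | out [-5,5] | ==
  [35] u=6 | in [-5,5] | out [-5,3] | ==
  [36] u=3 | in [-5,5] | out [-5,5] | ==
  [37] u=4 | in [-5,5] | out [-5,5] | ==
  [38] u=7 | in [-5,5] | out [-5,5] | ==

Converged values:
  [0] [-5,5]
  [1] [-5,5]
  [2] [-5,5]
  [3] [-5,5]
  [4] [-5,5]
  [5] [3,3]
  [6] [-5,3]
  [7] [-5,5]

no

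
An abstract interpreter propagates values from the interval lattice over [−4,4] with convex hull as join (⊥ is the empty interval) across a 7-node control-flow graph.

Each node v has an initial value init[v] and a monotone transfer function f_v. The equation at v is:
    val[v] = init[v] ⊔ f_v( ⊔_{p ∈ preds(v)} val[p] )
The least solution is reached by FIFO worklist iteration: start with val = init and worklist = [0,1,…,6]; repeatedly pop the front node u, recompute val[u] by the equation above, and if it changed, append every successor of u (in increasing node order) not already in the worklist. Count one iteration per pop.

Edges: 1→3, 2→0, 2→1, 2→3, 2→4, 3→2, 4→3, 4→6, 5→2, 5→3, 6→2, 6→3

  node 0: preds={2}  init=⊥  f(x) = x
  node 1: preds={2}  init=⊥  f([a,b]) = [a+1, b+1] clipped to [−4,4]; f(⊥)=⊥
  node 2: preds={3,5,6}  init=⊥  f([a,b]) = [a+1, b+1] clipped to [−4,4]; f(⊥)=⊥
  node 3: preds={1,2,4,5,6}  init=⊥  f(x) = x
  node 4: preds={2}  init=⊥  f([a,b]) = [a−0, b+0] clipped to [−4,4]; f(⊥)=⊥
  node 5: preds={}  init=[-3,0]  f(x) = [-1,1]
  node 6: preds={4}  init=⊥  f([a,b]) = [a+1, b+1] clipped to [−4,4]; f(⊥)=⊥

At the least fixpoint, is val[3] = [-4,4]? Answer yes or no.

Worklist (23 pops):
  #1 pop 0: in=⊥ → ⊥ (no change)
  #2 pop 1: in=⊥ → ⊥ (no change)
  #3 pop 2: in=[-3,0] → [-2,1] (was ⊥); enqueue [0,1]
  #4 pop 3: in=[-3,1] → [-3,1] (was ⊥); enqueue [2]
  #5 pop 4: in=[-2,1] → [-2,1] (was ⊥); enqueue [3]
  #6 pop 5: in=⊥ → [-3,1] (was [-3,0]); enqueue []
  #7 pop 6: in=[-2,1] → [-1,2] (was ⊥); enqueue []
  #8 pop 0: in=[-2,1] → [-2,1] (was ⊥); enqueue []
  #9 pop 1: in=[-2,1] → [-1,2] (was ⊥); enqueue []
  #10 pop 2: in=[-3,2] → [-2,3] (was [-2,1]); enqueue [0,1,4]
  #11 pop 3: in=[-3,3] → [-3,3] (was [-3,1]); enqueue [2]
  #12 pop 0: in=[-2,3] → [-2,3] (was [-2,1]); enqueue []
  #13 pop 1: in=[-2,3] → [-1,4] (was [-1,2]); enqueue [3]
  #14 pop 4: in=[-2,3] → [-2,3] (was [-2,1]); enqueue [6]
  #15 pop 2: in=[-3,3] → [-2,4] (was [-2,3]); enqueue [0,1,4]
  #16 pop 3: in=[-3,4] → [-3,4] (was [-3,3]); enqueue [2]
  #17 pop 6: in=[-2,3] → [-1,4] (was [-1,2]); enqueue [3]
  #18 pop 0: in=[-2,4] → [-2,4] (was [-2,3]); enqueue []
  #19 pop 1: in=[-2,4] → [-1,4] (no change)
  #20 pop 4: in=[-2,4] → [-2,4] (was [-2,3]); enqueue [6]
  #21 pop 2: in=[-3,4] → [-2,4] (no change)
  #22 pop 3: in=[-3,4] → [-3,4] (no change)
  #23 pop 6: in=[-2,4] → [-1,4] (no change)

Fixpoint:
  val[0] = [-2,4]
  val[1] = [-1,4]
  val[2] = [-2,4]
  val[3] = [-3,4]
  val[4] = [-2,4]
  val[5] = [-3,1]
  val[6] = [-1,4]

no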